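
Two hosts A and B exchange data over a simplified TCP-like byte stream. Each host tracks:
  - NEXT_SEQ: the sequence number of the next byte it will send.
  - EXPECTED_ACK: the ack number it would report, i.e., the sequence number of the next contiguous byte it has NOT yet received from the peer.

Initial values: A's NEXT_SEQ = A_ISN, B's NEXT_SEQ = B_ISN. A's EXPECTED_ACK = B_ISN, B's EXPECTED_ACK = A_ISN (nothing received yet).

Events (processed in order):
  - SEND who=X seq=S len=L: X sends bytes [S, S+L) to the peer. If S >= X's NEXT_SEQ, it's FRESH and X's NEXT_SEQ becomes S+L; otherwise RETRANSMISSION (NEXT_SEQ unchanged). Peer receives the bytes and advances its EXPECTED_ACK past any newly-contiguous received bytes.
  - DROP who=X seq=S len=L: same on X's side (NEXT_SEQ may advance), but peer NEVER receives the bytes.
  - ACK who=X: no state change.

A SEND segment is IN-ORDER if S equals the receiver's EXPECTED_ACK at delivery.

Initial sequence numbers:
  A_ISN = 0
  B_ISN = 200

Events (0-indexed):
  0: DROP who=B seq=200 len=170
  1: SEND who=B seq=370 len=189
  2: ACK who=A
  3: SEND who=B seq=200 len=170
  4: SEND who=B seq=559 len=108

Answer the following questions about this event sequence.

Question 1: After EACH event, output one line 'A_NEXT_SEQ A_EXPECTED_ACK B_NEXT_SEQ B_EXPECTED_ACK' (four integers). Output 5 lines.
0 200 370 0
0 200 559 0
0 200 559 0
0 559 559 0
0 667 667 0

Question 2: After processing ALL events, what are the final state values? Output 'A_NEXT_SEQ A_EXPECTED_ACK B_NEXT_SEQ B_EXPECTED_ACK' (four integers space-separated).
After event 0: A_seq=0 A_ack=200 B_seq=370 B_ack=0
After event 1: A_seq=0 A_ack=200 B_seq=559 B_ack=0
After event 2: A_seq=0 A_ack=200 B_seq=559 B_ack=0
After event 3: A_seq=0 A_ack=559 B_seq=559 B_ack=0
After event 4: A_seq=0 A_ack=667 B_seq=667 B_ack=0

Answer: 0 667 667 0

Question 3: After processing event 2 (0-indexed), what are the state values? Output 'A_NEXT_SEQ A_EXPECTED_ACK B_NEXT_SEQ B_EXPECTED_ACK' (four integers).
After event 0: A_seq=0 A_ack=200 B_seq=370 B_ack=0
After event 1: A_seq=0 A_ack=200 B_seq=559 B_ack=0
After event 2: A_seq=0 A_ack=200 B_seq=559 B_ack=0

0 200 559 0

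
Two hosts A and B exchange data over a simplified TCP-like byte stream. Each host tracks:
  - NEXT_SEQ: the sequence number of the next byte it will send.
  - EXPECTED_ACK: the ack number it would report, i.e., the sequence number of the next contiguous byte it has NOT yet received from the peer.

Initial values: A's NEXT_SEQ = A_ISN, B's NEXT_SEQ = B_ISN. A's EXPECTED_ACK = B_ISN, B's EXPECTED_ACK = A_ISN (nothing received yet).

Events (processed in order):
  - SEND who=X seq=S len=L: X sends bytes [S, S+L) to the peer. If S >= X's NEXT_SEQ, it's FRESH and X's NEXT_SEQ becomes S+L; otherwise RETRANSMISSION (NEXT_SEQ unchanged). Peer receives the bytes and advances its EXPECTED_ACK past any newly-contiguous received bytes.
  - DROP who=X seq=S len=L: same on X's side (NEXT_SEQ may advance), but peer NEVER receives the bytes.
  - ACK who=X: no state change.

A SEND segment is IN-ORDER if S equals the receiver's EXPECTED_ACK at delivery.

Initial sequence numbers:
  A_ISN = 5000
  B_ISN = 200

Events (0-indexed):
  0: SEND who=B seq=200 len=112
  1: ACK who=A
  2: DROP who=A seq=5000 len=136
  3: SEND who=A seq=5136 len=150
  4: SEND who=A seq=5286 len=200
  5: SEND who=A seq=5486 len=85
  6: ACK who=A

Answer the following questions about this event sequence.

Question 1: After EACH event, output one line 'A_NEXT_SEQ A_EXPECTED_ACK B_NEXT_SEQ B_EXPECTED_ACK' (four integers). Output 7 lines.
5000 312 312 5000
5000 312 312 5000
5136 312 312 5000
5286 312 312 5000
5486 312 312 5000
5571 312 312 5000
5571 312 312 5000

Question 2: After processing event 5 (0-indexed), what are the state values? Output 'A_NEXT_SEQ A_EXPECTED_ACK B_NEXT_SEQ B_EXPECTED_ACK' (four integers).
After event 0: A_seq=5000 A_ack=312 B_seq=312 B_ack=5000
After event 1: A_seq=5000 A_ack=312 B_seq=312 B_ack=5000
After event 2: A_seq=5136 A_ack=312 B_seq=312 B_ack=5000
After event 3: A_seq=5286 A_ack=312 B_seq=312 B_ack=5000
After event 4: A_seq=5486 A_ack=312 B_seq=312 B_ack=5000
After event 5: A_seq=5571 A_ack=312 B_seq=312 B_ack=5000

5571 312 312 5000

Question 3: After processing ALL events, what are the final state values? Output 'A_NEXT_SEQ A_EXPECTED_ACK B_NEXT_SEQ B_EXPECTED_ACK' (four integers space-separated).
After event 0: A_seq=5000 A_ack=312 B_seq=312 B_ack=5000
After event 1: A_seq=5000 A_ack=312 B_seq=312 B_ack=5000
After event 2: A_seq=5136 A_ack=312 B_seq=312 B_ack=5000
After event 3: A_seq=5286 A_ack=312 B_seq=312 B_ack=5000
After event 4: A_seq=5486 A_ack=312 B_seq=312 B_ack=5000
After event 5: A_seq=5571 A_ack=312 B_seq=312 B_ack=5000
After event 6: A_seq=5571 A_ack=312 B_seq=312 B_ack=5000

Answer: 5571 312 312 5000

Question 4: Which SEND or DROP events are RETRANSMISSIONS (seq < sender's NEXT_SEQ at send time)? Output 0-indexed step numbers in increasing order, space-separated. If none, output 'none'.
Step 0: SEND seq=200 -> fresh
Step 2: DROP seq=5000 -> fresh
Step 3: SEND seq=5136 -> fresh
Step 4: SEND seq=5286 -> fresh
Step 5: SEND seq=5486 -> fresh

Answer: none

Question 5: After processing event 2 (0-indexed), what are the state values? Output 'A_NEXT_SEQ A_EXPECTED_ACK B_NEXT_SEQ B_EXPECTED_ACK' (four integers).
After event 0: A_seq=5000 A_ack=312 B_seq=312 B_ack=5000
After event 1: A_seq=5000 A_ack=312 B_seq=312 B_ack=5000
After event 2: A_seq=5136 A_ack=312 B_seq=312 B_ack=5000

5136 312 312 5000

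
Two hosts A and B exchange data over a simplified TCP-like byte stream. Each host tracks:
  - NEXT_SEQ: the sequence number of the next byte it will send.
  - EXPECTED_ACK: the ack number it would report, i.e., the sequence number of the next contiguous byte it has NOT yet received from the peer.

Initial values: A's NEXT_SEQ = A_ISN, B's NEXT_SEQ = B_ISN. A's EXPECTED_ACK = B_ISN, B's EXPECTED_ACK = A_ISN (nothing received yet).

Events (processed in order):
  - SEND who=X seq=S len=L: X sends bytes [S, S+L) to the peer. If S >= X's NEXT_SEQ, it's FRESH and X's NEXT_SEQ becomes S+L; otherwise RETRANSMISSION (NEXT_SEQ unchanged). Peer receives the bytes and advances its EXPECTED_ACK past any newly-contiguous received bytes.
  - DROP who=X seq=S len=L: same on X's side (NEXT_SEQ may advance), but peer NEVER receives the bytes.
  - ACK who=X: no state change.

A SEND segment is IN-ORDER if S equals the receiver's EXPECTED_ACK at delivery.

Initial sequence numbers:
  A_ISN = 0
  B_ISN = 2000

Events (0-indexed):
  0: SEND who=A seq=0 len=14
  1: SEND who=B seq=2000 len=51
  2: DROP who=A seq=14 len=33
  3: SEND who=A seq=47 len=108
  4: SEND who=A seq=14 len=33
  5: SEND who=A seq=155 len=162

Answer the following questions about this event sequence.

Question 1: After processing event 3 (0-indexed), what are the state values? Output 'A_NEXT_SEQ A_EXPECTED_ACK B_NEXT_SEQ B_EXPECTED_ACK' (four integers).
After event 0: A_seq=14 A_ack=2000 B_seq=2000 B_ack=14
After event 1: A_seq=14 A_ack=2051 B_seq=2051 B_ack=14
After event 2: A_seq=47 A_ack=2051 B_seq=2051 B_ack=14
After event 3: A_seq=155 A_ack=2051 B_seq=2051 B_ack=14

155 2051 2051 14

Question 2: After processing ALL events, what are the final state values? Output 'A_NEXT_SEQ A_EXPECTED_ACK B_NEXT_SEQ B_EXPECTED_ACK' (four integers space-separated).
Answer: 317 2051 2051 317

Derivation:
After event 0: A_seq=14 A_ack=2000 B_seq=2000 B_ack=14
After event 1: A_seq=14 A_ack=2051 B_seq=2051 B_ack=14
After event 2: A_seq=47 A_ack=2051 B_seq=2051 B_ack=14
After event 3: A_seq=155 A_ack=2051 B_seq=2051 B_ack=14
After event 4: A_seq=155 A_ack=2051 B_seq=2051 B_ack=155
After event 5: A_seq=317 A_ack=2051 B_seq=2051 B_ack=317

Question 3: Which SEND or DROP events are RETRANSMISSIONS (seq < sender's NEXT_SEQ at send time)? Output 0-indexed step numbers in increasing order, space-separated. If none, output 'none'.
Answer: 4

Derivation:
Step 0: SEND seq=0 -> fresh
Step 1: SEND seq=2000 -> fresh
Step 2: DROP seq=14 -> fresh
Step 3: SEND seq=47 -> fresh
Step 4: SEND seq=14 -> retransmit
Step 5: SEND seq=155 -> fresh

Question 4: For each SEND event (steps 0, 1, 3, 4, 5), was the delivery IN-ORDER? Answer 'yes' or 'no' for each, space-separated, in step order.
Step 0: SEND seq=0 -> in-order
Step 1: SEND seq=2000 -> in-order
Step 3: SEND seq=47 -> out-of-order
Step 4: SEND seq=14 -> in-order
Step 5: SEND seq=155 -> in-order

Answer: yes yes no yes yes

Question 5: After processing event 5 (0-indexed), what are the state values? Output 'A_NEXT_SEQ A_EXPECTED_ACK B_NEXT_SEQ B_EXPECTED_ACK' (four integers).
After event 0: A_seq=14 A_ack=2000 B_seq=2000 B_ack=14
After event 1: A_seq=14 A_ack=2051 B_seq=2051 B_ack=14
After event 2: A_seq=47 A_ack=2051 B_seq=2051 B_ack=14
After event 3: A_seq=155 A_ack=2051 B_seq=2051 B_ack=14
After event 4: A_seq=155 A_ack=2051 B_seq=2051 B_ack=155
After event 5: A_seq=317 A_ack=2051 B_seq=2051 B_ack=317

317 2051 2051 317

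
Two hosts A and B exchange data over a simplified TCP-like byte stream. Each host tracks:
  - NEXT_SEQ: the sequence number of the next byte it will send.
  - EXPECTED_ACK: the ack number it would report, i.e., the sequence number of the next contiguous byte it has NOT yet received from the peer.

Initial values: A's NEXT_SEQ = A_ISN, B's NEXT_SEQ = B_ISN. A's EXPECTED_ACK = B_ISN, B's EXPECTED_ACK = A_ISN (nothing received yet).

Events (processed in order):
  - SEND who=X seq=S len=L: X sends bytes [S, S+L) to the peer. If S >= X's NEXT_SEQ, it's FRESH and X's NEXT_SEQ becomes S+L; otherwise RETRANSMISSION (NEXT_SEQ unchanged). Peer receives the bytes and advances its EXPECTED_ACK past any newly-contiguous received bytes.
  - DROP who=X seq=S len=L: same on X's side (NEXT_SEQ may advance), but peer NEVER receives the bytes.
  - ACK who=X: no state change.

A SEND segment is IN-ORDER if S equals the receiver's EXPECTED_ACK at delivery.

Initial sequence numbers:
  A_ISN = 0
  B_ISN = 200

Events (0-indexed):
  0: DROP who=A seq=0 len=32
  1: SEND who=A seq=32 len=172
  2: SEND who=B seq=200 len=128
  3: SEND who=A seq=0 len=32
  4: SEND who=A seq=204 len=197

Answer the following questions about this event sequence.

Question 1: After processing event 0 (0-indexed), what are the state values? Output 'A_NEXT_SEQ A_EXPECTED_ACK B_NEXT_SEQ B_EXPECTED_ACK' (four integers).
After event 0: A_seq=32 A_ack=200 B_seq=200 B_ack=0

32 200 200 0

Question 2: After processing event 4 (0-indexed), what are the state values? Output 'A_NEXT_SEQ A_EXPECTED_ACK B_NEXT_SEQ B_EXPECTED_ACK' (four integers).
After event 0: A_seq=32 A_ack=200 B_seq=200 B_ack=0
After event 1: A_seq=204 A_ack=200 B_seq=200 B_ack=0
After event 2: A_seq=204 A_ack=328 B_seq=328 B_ack=0
After event 3: A_seq=204 A_ack=328 B_seq=328 B_ack=204
After event 4: A_seq=401 A_ack=328 B_seq=328 B_ack=401

401 328 328 401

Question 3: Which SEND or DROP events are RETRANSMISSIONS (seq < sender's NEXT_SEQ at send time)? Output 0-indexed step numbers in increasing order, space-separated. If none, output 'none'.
Answer: 3

Derivation:
Step 0: DROP seq=0 -> fresh
Step 1: SEND seq=32 -> fresh
Step 2: SEND seq=200 -> fresh
Step 3: SEND seq=0 -> retransmit
Step 4: SEND seq=204 -> fresh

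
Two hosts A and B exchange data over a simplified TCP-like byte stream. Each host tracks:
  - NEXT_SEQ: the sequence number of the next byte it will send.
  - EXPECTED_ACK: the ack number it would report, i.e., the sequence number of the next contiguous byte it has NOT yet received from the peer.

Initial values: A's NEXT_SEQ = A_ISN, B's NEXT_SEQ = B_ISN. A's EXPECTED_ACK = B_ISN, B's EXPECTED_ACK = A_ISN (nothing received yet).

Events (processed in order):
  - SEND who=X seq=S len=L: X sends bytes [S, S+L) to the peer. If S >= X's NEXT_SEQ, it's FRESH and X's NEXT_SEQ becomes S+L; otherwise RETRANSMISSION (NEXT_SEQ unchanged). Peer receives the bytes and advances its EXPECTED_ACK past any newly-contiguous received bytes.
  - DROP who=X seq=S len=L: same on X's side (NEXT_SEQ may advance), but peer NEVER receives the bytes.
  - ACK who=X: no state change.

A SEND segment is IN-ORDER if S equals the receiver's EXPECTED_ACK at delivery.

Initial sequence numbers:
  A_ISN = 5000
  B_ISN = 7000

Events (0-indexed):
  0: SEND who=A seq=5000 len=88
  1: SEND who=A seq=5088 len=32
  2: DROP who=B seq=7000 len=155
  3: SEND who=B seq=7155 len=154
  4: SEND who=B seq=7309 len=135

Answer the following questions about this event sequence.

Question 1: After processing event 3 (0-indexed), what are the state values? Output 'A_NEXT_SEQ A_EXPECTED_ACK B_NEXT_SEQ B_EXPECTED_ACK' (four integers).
After event 0: A_seq=5088 A_ack=7000 B_seq=7000 B_ack=5088
After event 1: A_seq=5120 A_ack=7000 B_seq=7000 B_ack=5120
After event 2: A_seq=5120 A_ack=7000 B_seq=7155 B_ack=5120
After event 3: A_seq=5120 A_ack=7000 B_seq=7309 B_ack=5120

5120 7000 7309 5120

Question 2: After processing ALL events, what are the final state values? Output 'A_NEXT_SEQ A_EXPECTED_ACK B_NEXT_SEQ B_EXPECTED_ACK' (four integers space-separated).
After event 0: A_seq=5088 A_ack=7000 B_seq=7000 B_ack=5088
After event 1: A_seq=5120 A_ack=7000 B_seq=7000 B_ack=5120
After event 2: A_seq=5120 A_ack=7000 B_seq=7155 B_ack=5120
After event 3: A_seq=5120 A_ack=7000 B_seq=7309 B_ack=5120
After event 4: A_seq=5120 A_ack=7000 B_seq=7444 B_ack=5120

Answer: 5120 7000 7444 5120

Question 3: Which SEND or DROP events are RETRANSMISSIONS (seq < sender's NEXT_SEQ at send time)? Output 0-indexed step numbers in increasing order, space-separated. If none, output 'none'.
Step 0: SEND seq=5000 -> fresh
Step 1: SEND seq=5088 -> fresh
Step 2: DROP seq=7000 -> fresh
Step 3: SEND seq=7155 -> fresh
Step 4: SEND seq=7309 -> fresh

Answer: none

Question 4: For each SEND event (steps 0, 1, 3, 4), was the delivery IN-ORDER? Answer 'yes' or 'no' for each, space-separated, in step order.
Step 0: SEND seq=5000 -> in-order
Step 1: SEND seq=5088 -> in-order
Step 3: SEND seq=7155 -> out-of-order
Step 4: SEND seq=7309 -> out-of-order

Answer: yes yes no no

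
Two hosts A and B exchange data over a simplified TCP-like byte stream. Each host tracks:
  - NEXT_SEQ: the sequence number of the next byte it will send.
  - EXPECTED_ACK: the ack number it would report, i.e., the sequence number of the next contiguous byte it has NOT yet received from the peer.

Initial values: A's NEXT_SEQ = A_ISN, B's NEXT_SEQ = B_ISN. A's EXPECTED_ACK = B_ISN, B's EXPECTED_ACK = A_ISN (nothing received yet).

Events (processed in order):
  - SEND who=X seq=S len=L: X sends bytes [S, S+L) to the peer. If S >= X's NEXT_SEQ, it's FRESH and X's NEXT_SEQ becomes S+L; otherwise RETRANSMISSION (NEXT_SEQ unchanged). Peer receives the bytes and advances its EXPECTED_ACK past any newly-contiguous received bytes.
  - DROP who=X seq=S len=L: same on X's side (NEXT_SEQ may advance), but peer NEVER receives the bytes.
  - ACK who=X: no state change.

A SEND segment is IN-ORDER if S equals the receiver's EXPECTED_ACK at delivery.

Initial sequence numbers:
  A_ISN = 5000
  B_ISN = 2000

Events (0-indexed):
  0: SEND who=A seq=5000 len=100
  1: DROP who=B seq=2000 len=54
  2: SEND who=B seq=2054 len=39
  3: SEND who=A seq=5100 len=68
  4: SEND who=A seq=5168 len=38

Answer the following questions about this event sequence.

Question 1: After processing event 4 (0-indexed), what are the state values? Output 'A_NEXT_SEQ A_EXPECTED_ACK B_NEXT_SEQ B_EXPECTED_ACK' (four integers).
After event 0: A_seq=5100 A_ack=2000 B_seq=2000 B_ack=5100
After event 1: A_seq=5100 A_ack=2000 B_seq=2054 B_ack=5100
After event 2: A_seq=5100 A_ack=2000 B_seq=2093 B_ack=5100
After event 3: A_seq=5168 A_ack=2000 B_seq=2093 B_ack=5168
After event 4: A_seq=5206 A_ack=2000 B_seq=2093 B_ack=5206

5206 2000 2093 5206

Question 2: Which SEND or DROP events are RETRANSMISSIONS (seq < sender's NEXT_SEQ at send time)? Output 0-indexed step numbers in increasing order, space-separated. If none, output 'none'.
Step 0: SEND seq=5000 -> fresh
Step 1: DROP seq=2000 -> fresh
Step 2: SEND seq=2054 -> fresh
Step 3: SEND seq=5100 -> fresh
Step 4: SEND seq=5168 -> fresh

Answer: none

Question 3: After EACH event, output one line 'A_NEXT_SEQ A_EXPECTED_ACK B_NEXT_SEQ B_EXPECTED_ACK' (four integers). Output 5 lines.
5100 2000 2000 5100
5100 2000 2054 5100
5100 2000 2093 5100
5168 2000 2093 5168
5206 2000 2093 5206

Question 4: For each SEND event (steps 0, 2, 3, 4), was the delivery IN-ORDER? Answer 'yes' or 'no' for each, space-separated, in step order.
Answer: yes no yes yes

Derivation:
Step 0: SEND seq=5000 -> in-order
Step 2: SEND seq=2054 -> out-of-order
Step 3: SEND seq=5100 -> in-order
Step 4: SEND seq=5168 -> in-order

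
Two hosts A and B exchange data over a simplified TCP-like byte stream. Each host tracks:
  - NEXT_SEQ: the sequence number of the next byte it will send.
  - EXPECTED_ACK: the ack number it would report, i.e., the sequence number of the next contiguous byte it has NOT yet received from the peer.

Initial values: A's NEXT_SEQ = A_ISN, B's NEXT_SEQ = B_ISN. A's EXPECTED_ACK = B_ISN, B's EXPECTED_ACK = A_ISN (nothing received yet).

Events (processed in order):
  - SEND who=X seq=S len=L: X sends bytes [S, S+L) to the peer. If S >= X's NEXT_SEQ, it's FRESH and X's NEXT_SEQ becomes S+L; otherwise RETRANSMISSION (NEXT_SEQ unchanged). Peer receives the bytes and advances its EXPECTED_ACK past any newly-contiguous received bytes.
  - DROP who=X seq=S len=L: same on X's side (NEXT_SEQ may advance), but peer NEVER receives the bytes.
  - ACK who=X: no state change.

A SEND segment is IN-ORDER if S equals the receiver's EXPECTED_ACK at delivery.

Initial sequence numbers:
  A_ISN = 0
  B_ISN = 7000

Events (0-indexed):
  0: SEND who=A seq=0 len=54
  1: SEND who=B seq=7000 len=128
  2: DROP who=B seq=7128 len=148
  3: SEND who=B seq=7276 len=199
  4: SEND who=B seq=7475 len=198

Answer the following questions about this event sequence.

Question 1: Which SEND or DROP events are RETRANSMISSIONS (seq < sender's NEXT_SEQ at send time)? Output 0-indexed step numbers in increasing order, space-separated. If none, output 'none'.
Step 0: SEND seq=0 -> fresh
Step 1: SEND seq=7000 -> fresh
Step 2: DROP seq=7128 -> fresh
Step 3: SEND seq=7276 -> fresh
Step 4: SEND seq=7475 -> fresh

Answer: none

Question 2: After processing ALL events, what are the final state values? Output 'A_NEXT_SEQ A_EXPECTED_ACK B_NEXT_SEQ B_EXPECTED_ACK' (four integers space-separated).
After event 0: A_seq=54 A_ack=7000 B_seq=7000 B_ack=54
After event 1: A_seq=54 A_ack=7128 B_seq=7128 B_ack=54
After event 2: A_seq=54 A_ack=7128 B_seq=7276 B_ack=54
After event 3: A_seq=54 A_ack=7128 B_seq=7475 B_ack=54
After event 4: A_seq=54 A_ack=7128 B_seq=7673 B_ack=54

Answer: 54 7128 7673 54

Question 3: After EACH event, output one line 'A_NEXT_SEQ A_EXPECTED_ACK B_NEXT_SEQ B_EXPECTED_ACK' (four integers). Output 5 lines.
54 7000 7000 54
54 7128 7128 54
54 7128 7276 54
54 7128 7475 54
54 7128 7673 54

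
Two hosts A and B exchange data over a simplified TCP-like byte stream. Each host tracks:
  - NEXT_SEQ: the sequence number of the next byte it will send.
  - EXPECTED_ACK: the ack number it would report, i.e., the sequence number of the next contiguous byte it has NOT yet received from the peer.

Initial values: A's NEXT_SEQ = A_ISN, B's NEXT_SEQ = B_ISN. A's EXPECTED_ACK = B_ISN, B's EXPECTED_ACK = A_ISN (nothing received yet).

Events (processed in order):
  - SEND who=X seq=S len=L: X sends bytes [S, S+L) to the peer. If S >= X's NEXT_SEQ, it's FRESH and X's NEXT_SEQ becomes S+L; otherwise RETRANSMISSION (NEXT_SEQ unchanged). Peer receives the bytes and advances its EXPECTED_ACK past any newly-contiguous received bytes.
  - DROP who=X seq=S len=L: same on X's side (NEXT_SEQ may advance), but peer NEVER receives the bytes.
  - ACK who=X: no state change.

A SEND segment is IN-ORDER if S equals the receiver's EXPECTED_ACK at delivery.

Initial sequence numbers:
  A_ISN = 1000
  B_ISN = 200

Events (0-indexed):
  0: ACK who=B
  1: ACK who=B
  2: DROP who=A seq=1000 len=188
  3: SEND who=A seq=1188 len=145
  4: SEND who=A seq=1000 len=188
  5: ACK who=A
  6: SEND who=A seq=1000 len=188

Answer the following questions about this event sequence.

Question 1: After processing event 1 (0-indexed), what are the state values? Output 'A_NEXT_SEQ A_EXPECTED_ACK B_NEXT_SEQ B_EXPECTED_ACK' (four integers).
After event 0: A_seq=1000 A_ack=200 B_seq=200 B_ack=1000
After event 1: A_seq=1000 A_ack=200 B_seq=200 B_ack=1000

1000 200 200 1000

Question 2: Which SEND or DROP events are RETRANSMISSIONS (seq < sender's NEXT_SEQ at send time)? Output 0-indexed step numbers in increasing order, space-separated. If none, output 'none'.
Step 2: DROP seq=1000 -> fresh
Step 3: SEND seq=1188 -> fresh
Step 4: SEND seq=1000 -> retransmit
Step 6: SEND seq=1000 -> retransmit

Answer: 4 6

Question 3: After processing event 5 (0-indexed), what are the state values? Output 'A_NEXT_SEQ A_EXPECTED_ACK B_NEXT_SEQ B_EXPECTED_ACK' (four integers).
After event 0: A_seq=1000 A_ack=200 B_seq=200 B_ack=1000
After event 1: A_seq=1000 A_ack=200 B_seq=200 B_ack=1000
After event 2: A_seq=1188 A_ack=200 B_seq=200 B_ack=1000
After event 3: A_seq=1333 A_ack=200 B_seq=200 B_ack=1000
After event 4: A_seq=1333 A_ack=200 B_seq=200 B_ack=1333
After event 5: A_seq=1333 A_ack=200 B_seq=200 B_ack=1333

1333 200 200 1333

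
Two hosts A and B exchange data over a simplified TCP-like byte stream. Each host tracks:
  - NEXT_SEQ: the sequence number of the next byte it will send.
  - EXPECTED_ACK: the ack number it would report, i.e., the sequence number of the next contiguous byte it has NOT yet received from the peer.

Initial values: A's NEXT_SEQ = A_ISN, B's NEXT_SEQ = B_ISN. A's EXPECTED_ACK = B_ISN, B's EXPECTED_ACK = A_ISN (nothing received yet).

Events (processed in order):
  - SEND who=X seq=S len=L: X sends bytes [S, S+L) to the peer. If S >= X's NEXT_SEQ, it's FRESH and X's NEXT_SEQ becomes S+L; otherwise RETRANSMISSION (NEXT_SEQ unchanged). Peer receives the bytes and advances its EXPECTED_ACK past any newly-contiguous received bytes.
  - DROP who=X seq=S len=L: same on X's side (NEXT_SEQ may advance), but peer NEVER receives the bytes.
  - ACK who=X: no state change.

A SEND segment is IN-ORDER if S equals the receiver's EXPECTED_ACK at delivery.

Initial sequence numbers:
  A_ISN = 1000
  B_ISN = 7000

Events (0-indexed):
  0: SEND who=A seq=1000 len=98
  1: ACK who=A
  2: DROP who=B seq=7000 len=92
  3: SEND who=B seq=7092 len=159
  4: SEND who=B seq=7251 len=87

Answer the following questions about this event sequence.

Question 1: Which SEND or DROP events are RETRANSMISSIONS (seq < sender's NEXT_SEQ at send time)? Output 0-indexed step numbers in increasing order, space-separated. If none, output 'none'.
Step 0: SEND seq=1000 -> fresh
Step 2: DROP seq=7000 -> fresh
Step 3: SEND seq=7092 -> fresh
Step 4: SEND seq=7251 -> fresh

Answer: none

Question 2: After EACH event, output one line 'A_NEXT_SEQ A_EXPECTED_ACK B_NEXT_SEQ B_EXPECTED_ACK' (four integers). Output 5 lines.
1098 7000 7000 1098
1098 7000 7000 1098
1098 7000 7092 1098
1098 7000 7251 1098
1098 7000 7338 1098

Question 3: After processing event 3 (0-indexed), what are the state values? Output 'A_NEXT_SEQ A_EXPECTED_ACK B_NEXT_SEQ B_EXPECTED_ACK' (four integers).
After event 0: A_seq=1098 A_ack=7000 B_seq=7000 B_ack=1098
After event 1: A_seq=1098 A_ack=7000 B_seq=7000 B_ack=1098
After event 2: A_seq=1098 A_ack=7000 B_seq=7092 B_ack=1098
After event 3: A_seq=1098 A_ack=7000 B_seq=7251 B_ack=1098

1098 7000 7251 1098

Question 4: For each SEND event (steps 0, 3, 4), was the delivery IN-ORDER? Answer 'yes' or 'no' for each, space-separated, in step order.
Step 0: SEND seq=1000 -> in-order
Step 3: SEND seq=7092 -> out-of-order
Step 4: SEND seq=7251 -> out-of-order

Answer: yes no no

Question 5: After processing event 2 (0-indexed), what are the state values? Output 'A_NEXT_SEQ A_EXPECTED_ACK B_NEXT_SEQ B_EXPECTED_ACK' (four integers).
After event 0: A_seq=1098 A_ack=7000 B_seq=7000 B_ack=1098
After event 1: A_seq=1098 A_ack=7000 B_seq=7000 B_ack=1098
After event 2: A_seq=1098 A_ack=7000 B_seq=7092 B_ack=1098

1098 7000 7092 1098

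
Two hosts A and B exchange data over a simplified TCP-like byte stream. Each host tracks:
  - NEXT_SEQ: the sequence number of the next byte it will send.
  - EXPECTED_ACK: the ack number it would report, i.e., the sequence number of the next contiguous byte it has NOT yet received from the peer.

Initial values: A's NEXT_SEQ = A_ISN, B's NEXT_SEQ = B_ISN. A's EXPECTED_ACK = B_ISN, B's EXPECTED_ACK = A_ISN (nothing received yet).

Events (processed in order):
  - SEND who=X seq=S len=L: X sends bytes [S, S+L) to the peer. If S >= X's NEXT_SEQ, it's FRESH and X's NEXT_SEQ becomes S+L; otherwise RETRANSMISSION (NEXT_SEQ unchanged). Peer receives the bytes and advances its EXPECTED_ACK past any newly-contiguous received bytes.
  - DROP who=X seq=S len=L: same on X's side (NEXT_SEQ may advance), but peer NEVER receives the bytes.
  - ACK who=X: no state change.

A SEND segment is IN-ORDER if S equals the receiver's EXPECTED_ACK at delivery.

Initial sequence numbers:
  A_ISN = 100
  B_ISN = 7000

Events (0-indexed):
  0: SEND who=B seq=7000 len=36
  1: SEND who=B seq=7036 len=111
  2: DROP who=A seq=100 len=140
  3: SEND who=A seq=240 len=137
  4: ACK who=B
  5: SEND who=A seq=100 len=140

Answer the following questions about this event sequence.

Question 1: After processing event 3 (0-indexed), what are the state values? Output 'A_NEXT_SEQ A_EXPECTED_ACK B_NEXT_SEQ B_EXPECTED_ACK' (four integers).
After event 0: A_seq=100 A_ack=7036 B_seq=7036 B_ack=100
After event 1: A_seq=100 A_ack=7147 B_seq=7147 B_ack=100
After event 2: A_seq=240 A_ack=7147 B_seq=7147 B_ack=100
After event 3: A_seq=377 A_ack=7147 B_seq=7147 B_ack=100

377 7147 7147 100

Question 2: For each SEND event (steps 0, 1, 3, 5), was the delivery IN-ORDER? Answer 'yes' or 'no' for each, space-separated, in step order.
Answer: yes yes no yes

Derivation:
Step 0: SEND seq=7000 -> in-order
Step 1: SEND seq=7036 -> in-order
Step 3: SEND seq=240 -> out-of-order
Step 5: SEND seq=100 -> in-order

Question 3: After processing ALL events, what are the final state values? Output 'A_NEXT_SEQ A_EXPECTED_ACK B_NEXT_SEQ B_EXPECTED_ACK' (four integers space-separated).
Answer: 377 7147 7147 377

Derivation:
After event 0: A_seq=100 A_ack=7036 B_seq=7036 B_ack=100
After event 1: A_seq=100 A_ack=7147 B_seq=7147 B_ack=100
After event 2: A_seq=240 A_ack=7147 B_seq=7147 B_ack=100
After event 3: A_seq=377 A_ack=7147 B_seq=7147 B_ack=100
After event 4: A_seq=377 A_ack=7147 B_seq=7147 B_ack=100
After event 5: A_seq=377 A_ack=7147 B_seq=7147 B_ack=377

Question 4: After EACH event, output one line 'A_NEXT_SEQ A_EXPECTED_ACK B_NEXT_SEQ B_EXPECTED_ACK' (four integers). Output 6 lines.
100 7036 7036 100
100 7147 7147 100
240 7147 7147 100
377 7147 7147 100
377 7147 7147 100
377 7147 7147 377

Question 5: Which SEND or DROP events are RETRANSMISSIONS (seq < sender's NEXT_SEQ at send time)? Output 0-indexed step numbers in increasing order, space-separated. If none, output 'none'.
Answer: 5

Derivation:
Step 0: SEND seq=7000 -> fresh
Step 1: SEND seq=7036 -> fresh
Step 2: DROP seq=100 -> fresh
Step 3: SEND seq=240 -> fresh
Step 5: SEND seq=100 -> retransmit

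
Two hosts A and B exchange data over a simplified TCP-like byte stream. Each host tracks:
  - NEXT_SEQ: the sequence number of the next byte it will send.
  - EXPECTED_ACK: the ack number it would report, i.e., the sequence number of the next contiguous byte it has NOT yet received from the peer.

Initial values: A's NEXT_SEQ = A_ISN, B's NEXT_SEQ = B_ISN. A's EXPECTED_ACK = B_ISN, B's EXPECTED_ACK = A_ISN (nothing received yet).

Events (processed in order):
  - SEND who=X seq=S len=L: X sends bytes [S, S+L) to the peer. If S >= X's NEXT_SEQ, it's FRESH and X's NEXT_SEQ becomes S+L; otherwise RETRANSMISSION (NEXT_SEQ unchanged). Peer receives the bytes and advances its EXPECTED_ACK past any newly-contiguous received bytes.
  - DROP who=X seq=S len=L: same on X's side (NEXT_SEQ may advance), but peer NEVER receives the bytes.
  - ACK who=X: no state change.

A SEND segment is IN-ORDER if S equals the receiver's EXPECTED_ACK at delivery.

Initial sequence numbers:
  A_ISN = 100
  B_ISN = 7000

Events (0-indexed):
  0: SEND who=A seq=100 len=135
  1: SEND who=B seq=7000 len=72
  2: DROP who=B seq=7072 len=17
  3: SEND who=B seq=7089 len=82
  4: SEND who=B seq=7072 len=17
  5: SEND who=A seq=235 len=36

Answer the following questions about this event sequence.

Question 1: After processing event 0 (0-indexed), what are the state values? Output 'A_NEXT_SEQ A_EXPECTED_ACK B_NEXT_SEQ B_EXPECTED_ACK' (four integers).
After event 0: A_seq=235 A_ack=7000 B_seq=7000 B_ack=235

235 7000 7000 235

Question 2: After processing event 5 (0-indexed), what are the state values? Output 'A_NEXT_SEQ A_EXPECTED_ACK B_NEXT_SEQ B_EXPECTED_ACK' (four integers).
After event 0: A_seq=235 A_ack=7000 B_seq=7000 B_ack=235
After event 1: A_seq=235 A_ack=7072 B_seq=7072 B_ack=235
After event 2: A_seq=235 A_ack=7072 B_seq=7089 B_ack=235
After event 3: A_seq=235 A_ack=7072 B_seq=7171 B_ack=235
After event 4: A_seq=235 A_ack=7171 B_seq=7171 B_ack=235
After event 5: A_seq=271 A_ack=7171 B_seq=7171 B_ack=271

271 7171 7171 271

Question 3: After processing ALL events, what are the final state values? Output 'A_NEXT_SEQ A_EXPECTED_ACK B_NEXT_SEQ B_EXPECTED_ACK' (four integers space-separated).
After event 0: A_seq=235 A_ack=7000 B_seq=7000 B_ack=235
After event 1: A_seq=235 A_ack=7072 B_seq=7072 B_ack=235
After event 2: A_seq=235 A_ack=7072 B_seq=7089 B_ack=235
After event 3: A_seq=235 A_ack=7072 B_seq=7171 B_ack=235
After event 4: A_seq=235 A_ack=7171 B_seq=7171 B_ack=235
After event 5: A_seq=271 A_ack=7171 B_seq=7171 B_ack=271

Answer: 271 7171 7171 271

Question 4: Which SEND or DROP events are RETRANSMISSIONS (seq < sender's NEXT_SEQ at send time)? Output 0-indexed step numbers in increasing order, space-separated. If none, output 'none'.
Answer: 4

Derivation:
Step 0: SEND seq=100 -> fresh
Step 1: SEND seq=7000 -> fresh
Step 2: DROP seq=7072 -> fresh
Step 3: SEND seq=7089 -> fresh
Step 4: SEND seq=7072 -> retransmit
Step 5: SEND seq=235 -> fresh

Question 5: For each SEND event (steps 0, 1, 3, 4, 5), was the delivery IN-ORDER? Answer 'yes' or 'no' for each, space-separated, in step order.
Answer: yes yes no yes yes

Derivation:
Step 0: SEND seq=100 -> in-order
Step 1: SEND seq=7000 -> in-order
Step 3: SEND seq=7089 -> out-of-order
Step 4: SEND seq=7072 -> in-order
Step 5: SEND seq=235 -> in-order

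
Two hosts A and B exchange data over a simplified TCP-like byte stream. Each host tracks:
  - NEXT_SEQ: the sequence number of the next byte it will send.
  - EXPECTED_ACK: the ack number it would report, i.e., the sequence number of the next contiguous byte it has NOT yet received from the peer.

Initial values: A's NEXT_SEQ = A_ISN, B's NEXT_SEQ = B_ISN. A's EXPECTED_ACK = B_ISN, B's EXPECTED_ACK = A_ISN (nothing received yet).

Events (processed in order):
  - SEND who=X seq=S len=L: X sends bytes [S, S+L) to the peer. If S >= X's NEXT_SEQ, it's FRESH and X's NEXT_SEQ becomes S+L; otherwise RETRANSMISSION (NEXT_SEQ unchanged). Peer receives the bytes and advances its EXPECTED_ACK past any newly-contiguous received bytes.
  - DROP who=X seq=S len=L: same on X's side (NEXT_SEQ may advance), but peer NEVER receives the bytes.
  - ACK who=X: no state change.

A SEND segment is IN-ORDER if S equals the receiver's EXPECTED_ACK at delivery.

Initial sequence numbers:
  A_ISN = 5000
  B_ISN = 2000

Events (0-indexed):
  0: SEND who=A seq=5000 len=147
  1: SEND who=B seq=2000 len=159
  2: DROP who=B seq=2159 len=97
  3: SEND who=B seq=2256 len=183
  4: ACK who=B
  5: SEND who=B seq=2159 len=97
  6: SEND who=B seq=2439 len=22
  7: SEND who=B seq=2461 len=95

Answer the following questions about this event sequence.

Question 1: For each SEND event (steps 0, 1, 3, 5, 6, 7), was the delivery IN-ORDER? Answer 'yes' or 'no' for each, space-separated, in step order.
Answer: yes yes no yes yes yes

Derivation:
Step 0: SEND seq=5000 -> in-order
Step 1: SEND seq=2000 -> in-order
Step 3: SEND seq=2256 -> out-of-order
Step 5: SEND seq=2159 -> in-order
Step 6: SEND seq=2439 -> in-order
Step 7: SEND seq=2461 -> in-order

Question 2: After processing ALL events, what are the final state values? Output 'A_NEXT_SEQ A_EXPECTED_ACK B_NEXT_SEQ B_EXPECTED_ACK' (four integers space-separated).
Answer: 5147 2556 2556 5147

Derivation:
After event 0: A_seq=5147 A_ack=2000 B_seq=2000 B_ack=5147
After event 1: A_seq=5147 A_ack=2159 B_seq=2159 B_ack=5147
After event 2: A_seq=5147 A_ack=2159 B_seq=2256 B_ack=5147
After event 3: A_seq=5147 A_ack=2159 B_seq=2439 B_ack=5147
After event 4: A_seq=5147 A_ack=2159 B_seq=2439 B_ack=5147
After event 5: A_seq=5147 A_ack=2439 B_seq=2439 B_ack=5147
After event 6: A_seq=5147 A_ack=2461 B_seq=2461 B_ack=5147
After event 7: A_seq=5147 A_ack=2556 B_seq=2556 B_ack=5147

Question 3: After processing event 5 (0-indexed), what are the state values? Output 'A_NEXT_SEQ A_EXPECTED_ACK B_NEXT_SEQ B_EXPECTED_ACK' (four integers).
After event 0: A_seq=5147 A_ack=2000 B_seq=2000 B_ack=5147
After event 1: A_seq=5147 A_ack=2159 B_seq=2159 B_ack=5147
After event 2: A_seq=5147 A_ack=2159 B_seq=2256 B_ack=5147
After event 3: A_seq=5147 A_ack=2159 B_seq=2439 B_ack=5147
After event 4: A_seq=5147 A_ack=2159 B_seq=2439 B_ack=5147
After event 5: A_seq=5147 A_ack=2439 B_seq=2439 B_ack=5147

5147 2439 2439 5147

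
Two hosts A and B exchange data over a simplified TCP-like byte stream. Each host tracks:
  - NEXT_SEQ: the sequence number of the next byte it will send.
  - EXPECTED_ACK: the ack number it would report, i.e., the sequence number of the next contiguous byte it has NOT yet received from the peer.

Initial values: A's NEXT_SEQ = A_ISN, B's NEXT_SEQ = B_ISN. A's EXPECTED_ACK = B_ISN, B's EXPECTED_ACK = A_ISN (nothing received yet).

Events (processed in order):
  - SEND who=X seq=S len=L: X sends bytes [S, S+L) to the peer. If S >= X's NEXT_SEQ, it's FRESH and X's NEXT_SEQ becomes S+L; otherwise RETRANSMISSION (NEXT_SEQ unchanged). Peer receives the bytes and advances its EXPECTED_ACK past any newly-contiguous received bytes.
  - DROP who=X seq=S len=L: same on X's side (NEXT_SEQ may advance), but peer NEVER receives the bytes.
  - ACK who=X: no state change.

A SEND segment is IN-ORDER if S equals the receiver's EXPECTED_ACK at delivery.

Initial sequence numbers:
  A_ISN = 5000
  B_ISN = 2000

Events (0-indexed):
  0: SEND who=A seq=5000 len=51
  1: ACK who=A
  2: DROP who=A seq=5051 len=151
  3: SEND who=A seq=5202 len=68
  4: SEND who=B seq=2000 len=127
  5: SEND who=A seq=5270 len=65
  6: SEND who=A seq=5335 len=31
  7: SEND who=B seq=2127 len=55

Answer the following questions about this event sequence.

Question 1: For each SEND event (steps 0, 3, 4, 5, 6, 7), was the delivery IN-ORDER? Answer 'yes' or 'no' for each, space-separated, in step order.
Answer: yes no yes no no yes

Derivation:
Step 0: SEND seq=5000 -> in-order
Step 3: SEND seq=5202 -> out-of-order
Step 4: SEND seq=2000 -> in-order
Step 5: SEND seq=5270 -> out-of-order
Step 6: SEND seq=5335 -> out-of-order
Step 7: SEND seq=2127 -> in-order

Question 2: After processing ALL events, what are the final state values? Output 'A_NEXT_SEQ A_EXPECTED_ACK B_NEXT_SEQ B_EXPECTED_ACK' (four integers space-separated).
Answer: 5366 2182 2182 5051

Derivation:
After event 0: A_seq=5051 A_ack=2000 B_seq=2000 B_ack=5051
After event 1: A_seq=5051 A_ack=2000 B_seq=2000 B_ack=5051
After event 2: A_seq=5202 A_ack=2000 B_seq=2000 B_ack=5051
After event 3: A_seq=5270 A_ack=2000 B_seq=2000 B_ack=5051
After event 4: A_seq=5270 A_ack=2127 B_seq=2127 B_ack=5051
After event 5: A_seq=5335 A_ack=2127 B_seq=2127 B_ack=5051
After event 6: A_seq=5366 A_ack=2127 B_seq=2127 B_ack=5051
After event 7: A_seq=5366 A_ack=2182 B_seq=2182 B_ack=5051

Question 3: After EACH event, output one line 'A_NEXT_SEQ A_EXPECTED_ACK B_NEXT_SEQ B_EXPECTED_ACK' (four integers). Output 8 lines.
5051 2000 2000 5051
5051 2000 2000 5051
5202 2000 2000 5051
5270 2000 2000 5051
5270 2127 2127 5051
5335 2127 2127 5051
5366 2127 2127 5051
5366 2182 2182 5051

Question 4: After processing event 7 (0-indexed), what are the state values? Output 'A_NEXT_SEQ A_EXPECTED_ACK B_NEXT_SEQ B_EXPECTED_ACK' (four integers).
After event 0: A_seq=5051 A_ack=2000 B_seq=2000 B_ack=5051
After event 1: A_seq=5051 A_ack=2000 B_seq=2000 B_ack=5051
After event 2: A_seq=5202 A_ack=2000 B_seq=2000 B_ack=5051
After event 3: A_seq=5270 A_ack=2000 B_seq=2000 B_ack=5051
After event 4: A_seq=5270 A_ack=2127 B_seq=2127 B_ack=5051
After event 5: A_seq=5335 A_ack=2127 B_seq=2127 B_ack=5051
After event 6: A_seq=5366 A_ack=2127 B_seq=2127 B_ack=5051
After event 7: A_seq=5366 A_ack=2182 B_seq=2182 B_ack=5051

5366 2182 2182 5051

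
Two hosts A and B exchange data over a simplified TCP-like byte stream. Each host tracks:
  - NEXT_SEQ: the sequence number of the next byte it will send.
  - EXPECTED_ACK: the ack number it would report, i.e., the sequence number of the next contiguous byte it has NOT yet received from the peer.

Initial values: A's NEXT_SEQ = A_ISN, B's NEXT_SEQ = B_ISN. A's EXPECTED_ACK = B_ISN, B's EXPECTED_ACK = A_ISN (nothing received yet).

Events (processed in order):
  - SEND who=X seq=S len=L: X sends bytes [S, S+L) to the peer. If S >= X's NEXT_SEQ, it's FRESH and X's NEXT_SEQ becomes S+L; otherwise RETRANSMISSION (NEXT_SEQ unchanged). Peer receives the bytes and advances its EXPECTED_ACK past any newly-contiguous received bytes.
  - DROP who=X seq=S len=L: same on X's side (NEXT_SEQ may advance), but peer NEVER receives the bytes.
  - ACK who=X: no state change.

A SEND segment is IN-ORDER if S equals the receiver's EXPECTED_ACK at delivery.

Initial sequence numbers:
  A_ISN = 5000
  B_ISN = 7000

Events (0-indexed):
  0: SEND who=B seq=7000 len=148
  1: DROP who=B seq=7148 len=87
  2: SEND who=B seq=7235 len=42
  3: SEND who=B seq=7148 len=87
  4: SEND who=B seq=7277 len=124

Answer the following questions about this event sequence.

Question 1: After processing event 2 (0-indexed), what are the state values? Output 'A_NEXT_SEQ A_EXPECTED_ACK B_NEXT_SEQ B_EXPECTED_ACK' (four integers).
After event 0: A_seq=5000 A_ack=7148 B_seq=7148 B_ack=5000
After event 1: A_seq=5000 A_ack=7148 B_seq=7235 B_ack=5000
After event 2: A_seq=5000 A_ack=7148 B_seq=7277 B_ack=5000

5000 7148 7277 5000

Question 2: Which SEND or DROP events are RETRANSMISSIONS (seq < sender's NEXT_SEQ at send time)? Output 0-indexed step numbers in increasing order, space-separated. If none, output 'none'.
Step 0: SEND seq=7000 -> fresh
Step 1: DROP seq=7148 -> fresh
Step 2: SEND seq=7235 -> fresh
Step 3: SEND seq=7148 -> retransmit
Step 4: SEND seq=7277 -> fresh

Answer: 3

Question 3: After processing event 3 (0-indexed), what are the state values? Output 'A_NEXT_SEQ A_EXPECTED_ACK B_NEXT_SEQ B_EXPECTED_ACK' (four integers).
After event 0: A_seq=5000 A_ack=7148 B_seq=7148 B_ack=5000
After event 1: A_seq=5000 A_ack=7148 B_seq=7235 B_ack=5000
After event 2: A_seq=5000 A_ack=7148 B_seq=7277 B_ack=5000
After event 3: A_seq=5000 A_ack=7277 B_seq=7277 B_ack=5000

5000 7277 7277 5000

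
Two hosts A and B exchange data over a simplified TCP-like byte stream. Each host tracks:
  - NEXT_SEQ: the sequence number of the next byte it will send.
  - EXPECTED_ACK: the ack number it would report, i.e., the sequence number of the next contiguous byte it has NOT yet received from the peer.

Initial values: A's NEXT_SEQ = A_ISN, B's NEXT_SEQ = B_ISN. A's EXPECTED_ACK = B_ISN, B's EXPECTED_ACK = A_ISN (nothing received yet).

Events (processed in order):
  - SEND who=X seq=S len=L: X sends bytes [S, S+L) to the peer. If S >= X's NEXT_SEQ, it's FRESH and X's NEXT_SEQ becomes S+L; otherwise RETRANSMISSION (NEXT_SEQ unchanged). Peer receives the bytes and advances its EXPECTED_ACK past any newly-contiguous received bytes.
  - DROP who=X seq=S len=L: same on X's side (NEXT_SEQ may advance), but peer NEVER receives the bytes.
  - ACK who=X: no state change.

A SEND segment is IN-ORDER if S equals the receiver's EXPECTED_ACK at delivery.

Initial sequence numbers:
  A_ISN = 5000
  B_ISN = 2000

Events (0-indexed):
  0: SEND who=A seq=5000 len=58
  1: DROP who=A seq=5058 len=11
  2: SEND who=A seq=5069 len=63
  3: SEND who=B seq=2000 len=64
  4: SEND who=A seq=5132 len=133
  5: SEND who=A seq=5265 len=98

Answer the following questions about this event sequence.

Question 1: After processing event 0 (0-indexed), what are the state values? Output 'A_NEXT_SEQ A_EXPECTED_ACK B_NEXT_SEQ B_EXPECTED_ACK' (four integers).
After event 0: A_seq=5058 A_ack=2000 B_seq=2000 B_ack=5058

5058 2000 2000 5058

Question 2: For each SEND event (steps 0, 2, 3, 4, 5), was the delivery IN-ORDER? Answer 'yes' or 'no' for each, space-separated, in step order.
Answer: yes no yes no no

Derivation:
Step 0: SEND seq=5000 -> in-order
Step 2: SEND seq=5069 -> out-of-order
Step 3: SEND seq=2000 -> in-order
Step 4: SEND seq=5132 -> out-of-order
Step 5: SEND seq=5265 -> out-of-order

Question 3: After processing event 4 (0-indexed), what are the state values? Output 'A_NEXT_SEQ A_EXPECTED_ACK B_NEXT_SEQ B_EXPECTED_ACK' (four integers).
After event 0: A_seq=5058 A_ack=2000 B_seq=2000 B_ack=5058
After event 1: A_seq=5069 A_ack=2000 B_seq=2000 B_ack=5058
After event 2: A_seq=5132 A_ack=2000 B_seq=2000 B_ack=5058
After event 3: A_seq=5132 A_ack=2064 B_seq=2064 B_ack=5058
After event 4: A_seq=5265 A_ack=2064 B_seq=2064 B_ack=5058

5265 2064 2064 5058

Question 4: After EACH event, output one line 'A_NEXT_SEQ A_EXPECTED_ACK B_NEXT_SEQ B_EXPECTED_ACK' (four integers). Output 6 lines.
5058 2000 2000 5058
5069 2000 2000 5058
5132 2000 2000 5058
5132 2064 2064 5058
5265 2064 2064 5058
5363 2064 2064 5058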